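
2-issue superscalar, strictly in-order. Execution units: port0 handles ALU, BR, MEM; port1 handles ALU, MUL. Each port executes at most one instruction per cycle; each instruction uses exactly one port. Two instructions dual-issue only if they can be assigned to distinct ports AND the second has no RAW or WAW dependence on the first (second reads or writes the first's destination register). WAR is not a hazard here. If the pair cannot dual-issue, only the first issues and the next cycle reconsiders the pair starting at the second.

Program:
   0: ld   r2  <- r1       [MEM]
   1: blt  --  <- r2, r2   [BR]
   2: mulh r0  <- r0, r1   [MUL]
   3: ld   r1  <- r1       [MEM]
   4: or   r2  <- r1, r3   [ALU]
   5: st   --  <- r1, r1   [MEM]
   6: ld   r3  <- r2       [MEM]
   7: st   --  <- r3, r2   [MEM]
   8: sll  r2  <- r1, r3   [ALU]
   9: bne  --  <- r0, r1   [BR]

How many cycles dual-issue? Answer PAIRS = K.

c0: i0 ld  no-port MEM/BR
c1: i1&i2 blt/mulh  pair
c2: i3 ld  RAW r1
c3: i4&i5 or/st  pair
c4: i6 ld  no-port MEM/MEM
c5: i7&i8 st/sll  pair
c6: i9 bne  tail

PAIRS = 3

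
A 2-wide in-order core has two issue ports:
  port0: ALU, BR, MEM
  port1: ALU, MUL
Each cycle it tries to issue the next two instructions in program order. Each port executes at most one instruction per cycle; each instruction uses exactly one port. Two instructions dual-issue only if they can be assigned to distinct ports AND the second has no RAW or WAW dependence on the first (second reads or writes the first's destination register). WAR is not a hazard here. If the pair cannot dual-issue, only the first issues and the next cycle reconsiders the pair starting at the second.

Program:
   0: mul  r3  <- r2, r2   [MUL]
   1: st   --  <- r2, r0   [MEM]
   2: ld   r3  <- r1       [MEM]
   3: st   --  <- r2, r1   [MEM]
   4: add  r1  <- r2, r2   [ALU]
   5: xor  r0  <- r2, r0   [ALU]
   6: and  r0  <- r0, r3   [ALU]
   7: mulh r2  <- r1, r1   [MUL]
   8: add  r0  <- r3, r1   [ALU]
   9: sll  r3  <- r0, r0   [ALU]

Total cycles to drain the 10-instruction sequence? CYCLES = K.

CYCLES = 7

0. mul/st @i0+i1  | dual
1. ld @i2  | no-port MEM/MEM
2. st/add @i3+i4  | dual
3. xor @i5  | RAW+WAW r0
4. and/mulh @i6+i7  | dual
5. add @i8  | RAW r0
6. sll @i9  | tail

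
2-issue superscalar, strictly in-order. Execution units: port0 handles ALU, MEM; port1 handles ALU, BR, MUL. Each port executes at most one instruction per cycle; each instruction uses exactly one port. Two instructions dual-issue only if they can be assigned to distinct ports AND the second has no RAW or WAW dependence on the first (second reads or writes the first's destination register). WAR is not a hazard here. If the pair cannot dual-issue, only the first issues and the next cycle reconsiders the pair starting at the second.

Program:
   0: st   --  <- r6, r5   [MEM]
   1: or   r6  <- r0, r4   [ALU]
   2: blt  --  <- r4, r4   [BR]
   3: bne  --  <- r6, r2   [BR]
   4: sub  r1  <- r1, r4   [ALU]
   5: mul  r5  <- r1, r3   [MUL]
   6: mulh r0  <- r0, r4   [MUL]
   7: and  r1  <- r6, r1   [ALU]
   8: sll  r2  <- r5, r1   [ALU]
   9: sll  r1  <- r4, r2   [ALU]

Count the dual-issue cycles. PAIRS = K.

  cy0 -> i0+i1 (st.MEM+or.ALU) dual
  cy1 -> i2 (blt.BR) no-port BR/BR
  cy2 -> i3+i4 (bne.BR+sub.ALU) dual
  cy3 -> i5 (mul.MUL) no-port MUL/MUL
  cy4 -> i6+i7 (mulh.MUL+and.ALU) dual
  cy5 -> i8 (sll.ALU) RAW r2
  cy6 -> i9 (sll.ALU) tail

PAIRS = 3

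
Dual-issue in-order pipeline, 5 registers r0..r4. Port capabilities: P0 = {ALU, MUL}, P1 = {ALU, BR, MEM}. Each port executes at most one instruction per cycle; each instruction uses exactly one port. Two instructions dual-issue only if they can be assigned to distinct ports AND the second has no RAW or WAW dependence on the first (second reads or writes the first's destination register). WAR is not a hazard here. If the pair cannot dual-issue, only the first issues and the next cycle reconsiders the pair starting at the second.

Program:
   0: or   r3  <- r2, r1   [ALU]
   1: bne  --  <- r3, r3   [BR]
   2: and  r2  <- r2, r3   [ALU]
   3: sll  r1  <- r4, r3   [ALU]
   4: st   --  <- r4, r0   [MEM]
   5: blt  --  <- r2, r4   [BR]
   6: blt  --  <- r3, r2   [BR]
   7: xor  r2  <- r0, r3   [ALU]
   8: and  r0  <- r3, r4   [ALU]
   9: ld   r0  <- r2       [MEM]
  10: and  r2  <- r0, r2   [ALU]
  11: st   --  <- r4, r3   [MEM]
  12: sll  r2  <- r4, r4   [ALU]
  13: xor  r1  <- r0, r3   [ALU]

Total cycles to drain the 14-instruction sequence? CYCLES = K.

  cy0 -> i0 (or.ALU) RAW r3
  cy1 -> i1&i2 (bne.BR;and.ALU) 2-wide
  cy2 -> i3&i4 (sll.ALU;st.MEM) 2-wide
  cy3 -> i5 (blt.BR) no-port BR/BR
  cy4 -> i6&i7 (blt.BR;xor.ALU) 2-wide
  cy5 -> i8 (and.ALU) WAW r0
  cy6 -> i9 (ld.MEM) RAW r0
  cy7 -> i10&i11 (and.ALU;st.MEM) 2-wide
  cy8 -> i12&i13 (sll.ALU;xor.ALU) 2-wide

CYCLES = 9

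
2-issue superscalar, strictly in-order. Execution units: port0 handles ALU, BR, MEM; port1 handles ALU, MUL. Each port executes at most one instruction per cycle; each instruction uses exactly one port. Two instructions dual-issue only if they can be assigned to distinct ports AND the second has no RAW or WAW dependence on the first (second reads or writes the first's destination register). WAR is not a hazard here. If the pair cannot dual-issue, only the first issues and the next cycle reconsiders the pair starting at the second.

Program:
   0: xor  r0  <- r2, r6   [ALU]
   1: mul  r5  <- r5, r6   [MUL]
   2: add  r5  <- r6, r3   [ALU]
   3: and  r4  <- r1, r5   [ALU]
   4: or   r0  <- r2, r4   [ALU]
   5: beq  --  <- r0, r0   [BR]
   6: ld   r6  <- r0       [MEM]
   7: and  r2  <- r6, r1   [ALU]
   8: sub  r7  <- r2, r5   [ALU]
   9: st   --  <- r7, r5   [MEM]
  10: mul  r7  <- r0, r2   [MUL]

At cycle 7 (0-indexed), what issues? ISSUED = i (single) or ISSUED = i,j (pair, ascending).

ISSUED = 8

[0] i0/i1  xor.ALU/mul.MUL  -- dual
[1] i2  add.ALU  -- RAW r5
[2] i3  and.ALU  -- RAW r4
[3] i4  or.ALU  -- RAW r0
[4] i5  beq.BR  -- no-port BR/MEM
[5] i6  ld.MEM  -- RAW r6
[6] i7  and.ALU  -- RAW r2
[7] i8  sub.ALU  -- RAW r7
[8] i9/i10  st.MEM/mul.MUL  -- dual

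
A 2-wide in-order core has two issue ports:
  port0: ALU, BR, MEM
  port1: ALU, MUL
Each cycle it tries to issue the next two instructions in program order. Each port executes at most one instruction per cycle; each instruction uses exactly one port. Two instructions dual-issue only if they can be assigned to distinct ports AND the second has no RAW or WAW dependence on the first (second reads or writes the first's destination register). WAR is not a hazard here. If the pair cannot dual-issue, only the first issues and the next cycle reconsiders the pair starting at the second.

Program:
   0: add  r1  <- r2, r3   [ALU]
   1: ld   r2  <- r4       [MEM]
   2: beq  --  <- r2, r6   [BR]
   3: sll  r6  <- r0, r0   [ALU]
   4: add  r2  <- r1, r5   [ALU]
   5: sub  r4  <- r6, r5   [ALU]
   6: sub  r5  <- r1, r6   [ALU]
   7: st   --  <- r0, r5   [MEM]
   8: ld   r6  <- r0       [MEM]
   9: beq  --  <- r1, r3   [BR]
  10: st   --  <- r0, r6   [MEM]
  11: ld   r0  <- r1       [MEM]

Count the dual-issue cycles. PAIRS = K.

PAIRS = 3

c0: i0,i1 add ld  2-wide
c1: i2,i3 beq sll  2-wide
c2: i4,i5 add sub  2-wide
c3: i6 sub  RAW r5
c4: i7 st  no-port MEM/MEM
c5: i8 ld  no-port MEM/BR
c6: i9 beq  no-port BR/MEM
c7: i10 st  no-port MEM/MEM
c8: i11 ld  tail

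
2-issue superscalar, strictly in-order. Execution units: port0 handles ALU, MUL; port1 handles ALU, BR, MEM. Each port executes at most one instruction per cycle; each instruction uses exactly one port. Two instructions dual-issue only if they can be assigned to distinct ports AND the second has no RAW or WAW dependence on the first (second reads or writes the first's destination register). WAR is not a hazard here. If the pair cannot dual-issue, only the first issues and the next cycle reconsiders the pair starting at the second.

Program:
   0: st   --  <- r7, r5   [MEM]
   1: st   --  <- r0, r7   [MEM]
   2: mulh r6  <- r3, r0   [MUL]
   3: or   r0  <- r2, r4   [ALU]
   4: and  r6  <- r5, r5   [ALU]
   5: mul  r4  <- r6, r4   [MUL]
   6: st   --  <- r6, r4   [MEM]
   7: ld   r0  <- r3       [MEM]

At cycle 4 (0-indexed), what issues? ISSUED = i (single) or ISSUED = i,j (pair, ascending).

ISSUED = 6

c0: i0 st.MEM  no-port MEM/MEM
c1: i1&i2 st.MEM/mulh.MUL  dual
c2: i3&i4 or.ALU/and.ALU  dual
c3: i5 mul.MUL  RAW r4
c4: i6 st.MEM  no-port MEM/MEM
c5: i7 ld.MEM  tail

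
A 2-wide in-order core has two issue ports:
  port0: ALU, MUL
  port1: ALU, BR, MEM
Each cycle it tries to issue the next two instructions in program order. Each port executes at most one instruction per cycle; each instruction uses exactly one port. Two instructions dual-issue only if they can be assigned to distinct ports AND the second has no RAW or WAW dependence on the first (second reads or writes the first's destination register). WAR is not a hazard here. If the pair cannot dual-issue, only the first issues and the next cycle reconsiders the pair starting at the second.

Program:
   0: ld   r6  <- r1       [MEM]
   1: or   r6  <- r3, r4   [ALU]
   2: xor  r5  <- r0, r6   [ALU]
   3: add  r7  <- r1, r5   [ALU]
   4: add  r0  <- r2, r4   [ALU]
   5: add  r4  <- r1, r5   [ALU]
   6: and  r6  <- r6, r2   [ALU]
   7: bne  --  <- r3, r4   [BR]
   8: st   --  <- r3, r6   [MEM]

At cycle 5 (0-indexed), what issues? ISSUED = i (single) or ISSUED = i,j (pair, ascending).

#0 head=0: ld.MEM i0 WAW r6
#1 head=1: or.ALU i1 RAW r6
#2 head=2: xor.ALU i2 RAW r5
#3 head=3: add.ALU/add.ALU i3/i4 pair
#4 head=5: add.ALU/and.ALU i5/i6 pair
#5 head=7: bne.BR i7 no-port BR/MEM
#6 head=8: st.MEM i8 tail

ISSUED = 7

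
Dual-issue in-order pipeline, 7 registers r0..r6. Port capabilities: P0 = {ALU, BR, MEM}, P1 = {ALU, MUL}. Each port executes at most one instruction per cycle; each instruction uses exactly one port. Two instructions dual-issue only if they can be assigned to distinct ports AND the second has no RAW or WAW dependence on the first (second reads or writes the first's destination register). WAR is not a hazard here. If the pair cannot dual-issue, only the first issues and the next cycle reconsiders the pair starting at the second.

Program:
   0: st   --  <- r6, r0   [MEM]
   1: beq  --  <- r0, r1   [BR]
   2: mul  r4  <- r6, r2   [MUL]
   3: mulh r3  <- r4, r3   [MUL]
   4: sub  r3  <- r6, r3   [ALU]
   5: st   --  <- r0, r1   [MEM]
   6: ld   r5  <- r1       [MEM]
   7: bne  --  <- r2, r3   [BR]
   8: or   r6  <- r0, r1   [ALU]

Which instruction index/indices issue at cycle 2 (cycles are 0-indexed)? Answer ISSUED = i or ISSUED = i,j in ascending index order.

c0: i0 st.MEM  no-port MEM/BR
c1: i1,i2 beq.BR+mul.MUL  2-wide
c2: i3 mulh.MUL  RAW+WAW r3
c3: i4,i5 sub.ALU+st.MEM  2-wide
c4: i6 ld.MEM  no-port MEM/BR
c5: i7,i8 bne.BR+or.ALU  2-wide

ISSUED = 3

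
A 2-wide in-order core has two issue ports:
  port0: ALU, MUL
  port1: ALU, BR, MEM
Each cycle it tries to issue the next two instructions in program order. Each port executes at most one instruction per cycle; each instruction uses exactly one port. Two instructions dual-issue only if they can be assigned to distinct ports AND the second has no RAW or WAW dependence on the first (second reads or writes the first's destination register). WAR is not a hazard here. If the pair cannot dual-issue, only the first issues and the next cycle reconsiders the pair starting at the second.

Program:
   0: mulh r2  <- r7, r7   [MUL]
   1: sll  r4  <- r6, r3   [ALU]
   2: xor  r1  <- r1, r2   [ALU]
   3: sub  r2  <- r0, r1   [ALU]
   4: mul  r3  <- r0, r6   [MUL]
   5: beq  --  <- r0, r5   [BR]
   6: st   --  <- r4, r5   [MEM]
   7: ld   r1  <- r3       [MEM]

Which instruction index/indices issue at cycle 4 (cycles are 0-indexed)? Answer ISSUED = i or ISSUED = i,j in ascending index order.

ISSUED = 6

  cy0 -> i0+i1 (mulh+sll) 2-wide
  cy1 -> i2 (xor) RAW r1
  cy2 -> i3+i4 (sub+mul) 2-wide
  cy3 -> i5 (beq) no-port BR/MEM
  cy4 -> i6 (st) no-port MEM/MEM
  cy5 -> i7 (ld) tail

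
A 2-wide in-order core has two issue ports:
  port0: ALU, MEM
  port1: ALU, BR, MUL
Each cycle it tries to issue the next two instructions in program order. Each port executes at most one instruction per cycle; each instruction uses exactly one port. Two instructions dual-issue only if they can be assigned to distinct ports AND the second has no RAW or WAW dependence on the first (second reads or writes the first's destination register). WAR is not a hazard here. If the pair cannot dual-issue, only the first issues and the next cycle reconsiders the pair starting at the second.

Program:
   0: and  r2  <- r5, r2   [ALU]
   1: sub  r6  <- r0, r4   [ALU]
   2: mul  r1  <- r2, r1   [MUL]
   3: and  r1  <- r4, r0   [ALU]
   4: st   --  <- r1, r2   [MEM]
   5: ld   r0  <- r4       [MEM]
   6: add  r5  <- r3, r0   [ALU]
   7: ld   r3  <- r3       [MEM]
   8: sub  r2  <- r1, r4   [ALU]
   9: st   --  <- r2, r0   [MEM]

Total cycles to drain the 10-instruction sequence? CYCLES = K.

t=0 i0+i1:and sub ; pair
t=1 i2:mul ; WAW r1
t=2 i3:and ; RAW r1
t=3 i4:st ; no-port MEM/MEM
t=4 i5:ld ; RAW r0
t=5 i6+i7:add ld ; pair
t=6 i8:sub ; RAW r2
t=7 i9:st ; tail

CYCLES = 8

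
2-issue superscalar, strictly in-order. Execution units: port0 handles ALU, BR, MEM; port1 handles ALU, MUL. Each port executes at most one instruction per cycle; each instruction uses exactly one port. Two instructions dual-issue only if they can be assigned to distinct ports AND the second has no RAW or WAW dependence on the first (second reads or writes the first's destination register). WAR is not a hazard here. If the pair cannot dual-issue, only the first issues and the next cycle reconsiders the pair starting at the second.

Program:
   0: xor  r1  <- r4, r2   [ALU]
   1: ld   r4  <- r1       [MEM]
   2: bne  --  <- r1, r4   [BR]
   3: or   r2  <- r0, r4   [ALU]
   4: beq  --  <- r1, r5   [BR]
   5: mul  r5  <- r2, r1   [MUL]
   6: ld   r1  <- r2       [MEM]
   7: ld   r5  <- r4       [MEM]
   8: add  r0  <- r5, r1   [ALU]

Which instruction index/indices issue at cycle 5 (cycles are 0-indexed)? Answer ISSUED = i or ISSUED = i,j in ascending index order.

t=0 i0:xor ; RAW r1
t=1 i1:ld ; no-port MEM/BR
t=2 i2/i3:bne/or ; pair
t=3 i4/i5:beq/mul ; pair
t=4 i6:ld ; no-port MEM/MEM
t=5 i7:ld ; RAW r5
t=6 i8:add ; tail

ISSUED = 7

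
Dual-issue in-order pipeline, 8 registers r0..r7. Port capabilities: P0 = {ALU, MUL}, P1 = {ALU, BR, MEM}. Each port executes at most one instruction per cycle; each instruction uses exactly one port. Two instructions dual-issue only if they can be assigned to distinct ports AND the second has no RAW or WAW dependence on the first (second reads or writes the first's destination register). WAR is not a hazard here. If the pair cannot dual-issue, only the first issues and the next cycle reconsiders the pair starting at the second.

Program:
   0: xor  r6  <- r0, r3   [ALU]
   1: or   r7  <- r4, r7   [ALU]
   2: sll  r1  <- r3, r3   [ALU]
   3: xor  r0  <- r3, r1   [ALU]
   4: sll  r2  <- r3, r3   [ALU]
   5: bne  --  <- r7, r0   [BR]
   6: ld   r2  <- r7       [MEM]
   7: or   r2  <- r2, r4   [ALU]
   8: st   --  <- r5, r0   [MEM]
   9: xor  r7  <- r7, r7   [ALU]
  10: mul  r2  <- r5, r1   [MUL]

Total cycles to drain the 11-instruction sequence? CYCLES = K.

CYCLES = 7

  cy0 -> i0&i1 (xor+or) 2-wide
  cy1 -> i2 (sll) RAW r1
  cy2 -> i3&i4 (xor+sll) 2-wide
  cy3 -> i5 (bne) no-port BR/MEM
  cy4 -> i6 (ld) RAW+WAW r2
  cy5 -> i7&i8 (or+st) 2-wide
  cy6 -> i9&i10 (xor+mul) 2-wide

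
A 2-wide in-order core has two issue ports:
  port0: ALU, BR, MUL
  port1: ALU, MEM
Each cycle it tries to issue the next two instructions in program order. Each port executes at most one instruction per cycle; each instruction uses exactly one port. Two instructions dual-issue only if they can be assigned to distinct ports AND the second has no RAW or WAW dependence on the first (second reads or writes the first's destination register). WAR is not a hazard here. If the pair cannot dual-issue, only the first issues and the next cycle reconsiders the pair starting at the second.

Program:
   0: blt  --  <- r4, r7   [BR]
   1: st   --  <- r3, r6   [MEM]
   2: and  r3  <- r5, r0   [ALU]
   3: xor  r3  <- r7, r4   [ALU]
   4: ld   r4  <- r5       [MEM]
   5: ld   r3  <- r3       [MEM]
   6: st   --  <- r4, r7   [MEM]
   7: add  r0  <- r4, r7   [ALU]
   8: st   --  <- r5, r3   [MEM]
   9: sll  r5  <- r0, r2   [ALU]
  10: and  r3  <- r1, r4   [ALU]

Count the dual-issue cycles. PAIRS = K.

c0: i0+i1 blt.BR+st.MEM  pair
c1: i2 and.ALU  WAW r3
c2: i3+i4 xor.ALU+ld.MEM  pair
c3: i5 ld.MEM  no-port MEM/MEM
c4: i6+i7 st.MEM+add.ALU  pair
c5: i8+i9 st.MEM+sll.ALU  pair
c6: i10 and.ALU  tail

PAIRS = 4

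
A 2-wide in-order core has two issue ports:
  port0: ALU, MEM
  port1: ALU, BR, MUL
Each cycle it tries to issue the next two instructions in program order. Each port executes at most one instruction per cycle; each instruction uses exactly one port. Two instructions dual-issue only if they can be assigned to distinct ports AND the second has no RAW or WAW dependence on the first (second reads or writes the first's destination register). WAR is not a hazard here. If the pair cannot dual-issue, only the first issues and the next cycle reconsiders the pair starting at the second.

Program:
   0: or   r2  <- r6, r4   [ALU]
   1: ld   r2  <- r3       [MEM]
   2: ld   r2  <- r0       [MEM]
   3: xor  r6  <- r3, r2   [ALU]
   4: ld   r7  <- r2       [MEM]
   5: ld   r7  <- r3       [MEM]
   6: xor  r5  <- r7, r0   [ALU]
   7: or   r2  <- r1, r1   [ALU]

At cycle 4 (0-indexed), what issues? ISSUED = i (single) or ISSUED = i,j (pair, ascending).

ISSUED = 5

0. or @i0  | WAW r2
1. ld @i1  | no-port MEM/MEM
2. ld @i2  | RAW r2
3. xor;ld @i3&i4  | 2-wide
4. ld @i5  | RAW r7
5. xor;or @i6&i7  | 2-wide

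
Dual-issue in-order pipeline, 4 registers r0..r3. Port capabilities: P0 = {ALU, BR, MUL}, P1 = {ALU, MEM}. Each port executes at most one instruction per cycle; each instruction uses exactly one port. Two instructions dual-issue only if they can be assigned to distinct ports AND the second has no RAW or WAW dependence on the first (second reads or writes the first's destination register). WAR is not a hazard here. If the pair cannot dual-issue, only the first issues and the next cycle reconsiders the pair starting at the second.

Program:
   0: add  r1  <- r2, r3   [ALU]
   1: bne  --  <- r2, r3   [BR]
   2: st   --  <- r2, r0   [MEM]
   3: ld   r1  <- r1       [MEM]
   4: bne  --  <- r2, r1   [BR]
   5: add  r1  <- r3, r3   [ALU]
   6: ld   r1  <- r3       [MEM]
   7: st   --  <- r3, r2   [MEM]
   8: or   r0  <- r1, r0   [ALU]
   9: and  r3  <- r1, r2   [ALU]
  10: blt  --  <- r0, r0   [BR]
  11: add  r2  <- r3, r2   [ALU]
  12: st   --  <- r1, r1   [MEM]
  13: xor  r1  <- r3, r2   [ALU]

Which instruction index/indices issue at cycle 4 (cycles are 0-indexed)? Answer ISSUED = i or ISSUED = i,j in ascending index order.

ISSUED = 6

  cy0 -> i0&i1 (add/bne) 2-wide
  cy1 -> i2 (st) no-port MEM/MEM
  cy2 -> i3 (ld) RAW r1
  cy3 -> i4&i5 (bne/add) 2-wide
  cy4 -> i6 (ld) no-port MEM/MEM
  cy5 -> i7&i8 (st/or) 2-wide
  cy6 -> i9&i10 (and/blt) 2-wide
  cy7 -> i11&i12 (add/st) 2-wide
  cy8 -> i13 (xor) tail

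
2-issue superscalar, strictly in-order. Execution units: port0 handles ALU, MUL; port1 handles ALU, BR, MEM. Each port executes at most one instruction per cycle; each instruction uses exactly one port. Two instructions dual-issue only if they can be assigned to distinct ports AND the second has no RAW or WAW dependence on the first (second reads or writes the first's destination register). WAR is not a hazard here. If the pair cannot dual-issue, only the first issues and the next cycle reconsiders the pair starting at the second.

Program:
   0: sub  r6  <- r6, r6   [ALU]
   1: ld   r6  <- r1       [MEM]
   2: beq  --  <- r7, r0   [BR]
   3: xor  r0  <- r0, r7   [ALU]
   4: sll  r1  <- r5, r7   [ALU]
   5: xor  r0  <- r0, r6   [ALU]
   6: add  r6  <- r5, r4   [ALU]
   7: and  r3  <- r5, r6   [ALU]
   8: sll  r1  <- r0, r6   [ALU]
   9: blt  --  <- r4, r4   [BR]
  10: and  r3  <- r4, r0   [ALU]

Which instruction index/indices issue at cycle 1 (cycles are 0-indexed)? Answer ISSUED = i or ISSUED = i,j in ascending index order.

[0] i0  sub.ALU  -- WAW r6
[1] i1  ld.MEM  -- no-port MEM/BR
[2] i2/i3  beq.BR xor.ALU  -- pair
[3] i4/i5  sll.ALU xor.ALU  -- pair
[4] i6  add.ALU  -- RAW r6
[5] i7/i8  and.ALU sll.ALU  -- pair
[6] i9/i10  blt.BR and.ALU  -- pair

ISSUED = 1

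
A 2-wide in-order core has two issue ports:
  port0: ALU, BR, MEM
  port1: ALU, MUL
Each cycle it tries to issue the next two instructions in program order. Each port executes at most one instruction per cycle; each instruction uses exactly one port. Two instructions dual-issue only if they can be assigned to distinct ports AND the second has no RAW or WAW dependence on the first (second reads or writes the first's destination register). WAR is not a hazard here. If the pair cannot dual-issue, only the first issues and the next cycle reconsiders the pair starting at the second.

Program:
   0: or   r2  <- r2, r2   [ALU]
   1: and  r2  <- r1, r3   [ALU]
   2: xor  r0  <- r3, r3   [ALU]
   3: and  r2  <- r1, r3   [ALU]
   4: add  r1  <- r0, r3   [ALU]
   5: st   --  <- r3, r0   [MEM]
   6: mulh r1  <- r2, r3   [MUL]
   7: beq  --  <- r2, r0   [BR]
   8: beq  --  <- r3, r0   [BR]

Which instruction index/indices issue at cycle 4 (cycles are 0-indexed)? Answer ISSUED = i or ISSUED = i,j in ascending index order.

ISSUED = 7

0. or @i0  | WAW r2
1. and xor @i1+i2  | dual
2. and add @i3+i4  | dual
3. st mulh @i5+i6  | dual
4. beq @i7  | no-port BR/BR
5. beq @i8  | tail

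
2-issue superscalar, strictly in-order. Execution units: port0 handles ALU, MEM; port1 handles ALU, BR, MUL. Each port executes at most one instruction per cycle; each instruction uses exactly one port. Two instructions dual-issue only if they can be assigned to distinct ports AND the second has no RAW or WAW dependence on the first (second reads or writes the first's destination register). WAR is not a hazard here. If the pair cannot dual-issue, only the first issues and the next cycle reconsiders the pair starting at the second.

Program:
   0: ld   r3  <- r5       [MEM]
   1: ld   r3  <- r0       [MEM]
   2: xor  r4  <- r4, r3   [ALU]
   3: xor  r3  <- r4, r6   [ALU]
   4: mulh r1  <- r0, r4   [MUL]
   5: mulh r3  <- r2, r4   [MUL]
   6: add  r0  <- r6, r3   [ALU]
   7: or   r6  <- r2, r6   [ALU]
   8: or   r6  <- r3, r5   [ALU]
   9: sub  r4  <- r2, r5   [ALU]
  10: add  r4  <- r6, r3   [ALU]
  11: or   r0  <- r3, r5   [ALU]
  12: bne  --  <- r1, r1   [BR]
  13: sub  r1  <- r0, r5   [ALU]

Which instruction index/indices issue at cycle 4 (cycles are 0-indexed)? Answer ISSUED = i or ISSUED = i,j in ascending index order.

ISSUED = 5

0. ld.MEM @i0  | no-port MEM/MEM
1. ld.MEM @i1  | RAW r3
2. xor.ALU @i2  | RAW r4
3. xor.ALU+mulh.MUL @i3/i4  | pair
4. mulh.MUL @i5  | RAW r3
5. add.ALU+or.ALU @i6/i7  | pair
6. or.ALU+sub.ALU @i8/i9  | pair
7. add.ALU+or.ALU @i10/i11  | pair
8. bne.BR+sub.ALU @i12/i13  | pair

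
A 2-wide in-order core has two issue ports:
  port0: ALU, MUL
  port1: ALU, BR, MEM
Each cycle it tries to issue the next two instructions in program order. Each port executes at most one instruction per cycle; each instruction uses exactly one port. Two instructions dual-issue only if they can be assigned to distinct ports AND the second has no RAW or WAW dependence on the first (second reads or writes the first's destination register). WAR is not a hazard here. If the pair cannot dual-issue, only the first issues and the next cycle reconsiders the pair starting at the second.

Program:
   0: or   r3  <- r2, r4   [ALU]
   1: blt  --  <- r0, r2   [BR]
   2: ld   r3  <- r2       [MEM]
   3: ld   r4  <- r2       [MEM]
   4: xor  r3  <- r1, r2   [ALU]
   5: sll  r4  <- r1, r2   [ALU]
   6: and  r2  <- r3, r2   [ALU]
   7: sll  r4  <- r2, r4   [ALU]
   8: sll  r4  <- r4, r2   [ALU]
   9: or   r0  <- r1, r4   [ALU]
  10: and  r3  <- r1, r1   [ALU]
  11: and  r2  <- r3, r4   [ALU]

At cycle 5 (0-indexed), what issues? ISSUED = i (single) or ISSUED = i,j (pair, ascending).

c0: i0&i1 or.ALU;blt.BR  2-wide
c1: i2 ld.MEM  no-port MEM/MEM
c2: i3&i4 ld.MEM;xor.ALU  2-wide
c3: i5&i6 sll.ALU;and.ALU  2-wide
c4: i7 sll.ALU  RAW+WAW r4
c5: i8 sll.ALU  RAW r4
c6: i9&i10 or.ALU;and.ALU  2-wide
c7: i11 and.ALU  tail

ISSUED = 8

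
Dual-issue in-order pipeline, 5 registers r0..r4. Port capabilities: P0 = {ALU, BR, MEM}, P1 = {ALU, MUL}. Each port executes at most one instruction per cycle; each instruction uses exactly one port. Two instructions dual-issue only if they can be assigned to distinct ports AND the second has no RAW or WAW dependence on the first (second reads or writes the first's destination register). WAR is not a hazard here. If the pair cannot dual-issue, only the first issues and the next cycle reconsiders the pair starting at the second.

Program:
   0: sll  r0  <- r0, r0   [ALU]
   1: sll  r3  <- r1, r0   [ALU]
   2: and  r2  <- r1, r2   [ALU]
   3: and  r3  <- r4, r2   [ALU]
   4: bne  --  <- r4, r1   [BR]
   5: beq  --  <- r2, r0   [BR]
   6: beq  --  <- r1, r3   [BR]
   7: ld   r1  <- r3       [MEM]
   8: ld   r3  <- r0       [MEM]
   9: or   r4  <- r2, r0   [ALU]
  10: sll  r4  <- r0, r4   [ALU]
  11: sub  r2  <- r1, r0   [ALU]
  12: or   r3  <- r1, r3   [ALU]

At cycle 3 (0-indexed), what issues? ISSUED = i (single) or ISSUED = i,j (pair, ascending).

ISSUED = 5

  cy0 -> i0 (sll) RAW r0
  cy1 -> i1&i2 (sll+and) pair
  cy2 -> i3&i4 (and+bne) pair
  cy3 -> i5 (beq) no-port BR/BR
  cy4 -> i6 (beq) no-port BR/MEM
  cy5 -> i7 (ld) no-port MEM/MEM
  cy6 -> i8&i9 (ld+or) pair
  cy7 -> i10&i11 (sll+sub) pair
  cy8 -> i12 (or) tail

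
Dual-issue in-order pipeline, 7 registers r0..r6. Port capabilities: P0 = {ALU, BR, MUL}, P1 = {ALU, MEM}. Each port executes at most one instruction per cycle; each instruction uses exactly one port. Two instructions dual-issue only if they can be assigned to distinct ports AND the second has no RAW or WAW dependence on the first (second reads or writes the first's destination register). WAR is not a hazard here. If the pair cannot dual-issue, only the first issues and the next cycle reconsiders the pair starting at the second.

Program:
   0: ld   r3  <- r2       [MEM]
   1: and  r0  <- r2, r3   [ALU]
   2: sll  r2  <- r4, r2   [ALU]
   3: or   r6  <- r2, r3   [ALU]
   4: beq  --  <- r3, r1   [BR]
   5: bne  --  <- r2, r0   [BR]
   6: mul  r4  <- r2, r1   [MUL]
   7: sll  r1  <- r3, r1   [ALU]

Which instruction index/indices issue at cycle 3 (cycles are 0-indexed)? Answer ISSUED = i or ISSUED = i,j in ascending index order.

ISSUED = 5

c0: i0 ld  RAW r3
c1: i1&i2 and;sll  dual
c2: i3&i4 or;beq  dual
c3: i5 bne  no-port BR/MUL
c4: i6&i7 mul;sll  dual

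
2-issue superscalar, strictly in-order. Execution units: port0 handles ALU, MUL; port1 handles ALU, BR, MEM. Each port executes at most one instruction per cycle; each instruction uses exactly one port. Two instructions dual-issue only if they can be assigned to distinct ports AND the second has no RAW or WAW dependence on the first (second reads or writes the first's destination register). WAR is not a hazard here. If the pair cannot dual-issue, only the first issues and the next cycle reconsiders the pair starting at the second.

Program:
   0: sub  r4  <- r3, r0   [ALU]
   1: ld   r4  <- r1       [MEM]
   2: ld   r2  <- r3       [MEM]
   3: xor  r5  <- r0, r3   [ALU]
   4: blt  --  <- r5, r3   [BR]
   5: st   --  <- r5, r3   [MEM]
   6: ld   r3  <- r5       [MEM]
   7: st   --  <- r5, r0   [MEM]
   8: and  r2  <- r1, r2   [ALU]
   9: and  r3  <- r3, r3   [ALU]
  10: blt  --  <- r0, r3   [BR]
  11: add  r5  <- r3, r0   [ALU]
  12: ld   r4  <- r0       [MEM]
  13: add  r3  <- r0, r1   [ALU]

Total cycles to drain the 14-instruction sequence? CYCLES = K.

#0 head=0: sub i0 WAW r4
#1 head=1: ld i1 no-port MEM/MEM
#2 head=2: ld;xor i2/i3 pair
#3 head=4: blt i4 no-port BR/MEM
#4 head=5: st i5 no-port MEM/MEM
#5 head=6: ld i6 no-port MEM/MEM
#6 head=7: st;and i7/i8 pair
#7 head=9: and i9 RAW r3
#8 head=10: blt;add i10/i11 pair
#9 head=12: ld;add i12/i13 pair

CYCLES = 10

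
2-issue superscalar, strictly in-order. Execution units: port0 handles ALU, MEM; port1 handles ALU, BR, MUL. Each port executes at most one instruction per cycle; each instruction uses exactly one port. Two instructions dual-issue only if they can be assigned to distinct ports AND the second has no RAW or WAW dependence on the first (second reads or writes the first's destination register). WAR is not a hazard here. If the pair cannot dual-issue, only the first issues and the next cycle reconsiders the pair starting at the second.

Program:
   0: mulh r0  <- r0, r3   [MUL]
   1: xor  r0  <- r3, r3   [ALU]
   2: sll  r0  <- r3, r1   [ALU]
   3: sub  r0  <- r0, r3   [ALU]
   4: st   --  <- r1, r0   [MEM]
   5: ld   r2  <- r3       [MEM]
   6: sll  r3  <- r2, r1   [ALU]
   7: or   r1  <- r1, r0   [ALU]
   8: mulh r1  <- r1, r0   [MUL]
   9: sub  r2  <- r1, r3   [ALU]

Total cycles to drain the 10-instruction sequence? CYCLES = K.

CYCLES = 9

#0 head=0: mulh.MUL i0 WAW r0
#1 head=1: xor.ALU i1 WAW r0
#2 head=2: sll.ALU i2 RAW+WAW r0
#3 head=3: sub.ALU i3 RAW r0
#4 head=4: st.MEM i4 no-port MEM/MEM
#5 head=5: ld.MEM i5 RAW r2
#6 head=6: sll.ALU/or.ALU i6/i7 pair
#7 head=8: mulh.MUL i8 RAW r1
#8 head=9: sub.ALU i9 tail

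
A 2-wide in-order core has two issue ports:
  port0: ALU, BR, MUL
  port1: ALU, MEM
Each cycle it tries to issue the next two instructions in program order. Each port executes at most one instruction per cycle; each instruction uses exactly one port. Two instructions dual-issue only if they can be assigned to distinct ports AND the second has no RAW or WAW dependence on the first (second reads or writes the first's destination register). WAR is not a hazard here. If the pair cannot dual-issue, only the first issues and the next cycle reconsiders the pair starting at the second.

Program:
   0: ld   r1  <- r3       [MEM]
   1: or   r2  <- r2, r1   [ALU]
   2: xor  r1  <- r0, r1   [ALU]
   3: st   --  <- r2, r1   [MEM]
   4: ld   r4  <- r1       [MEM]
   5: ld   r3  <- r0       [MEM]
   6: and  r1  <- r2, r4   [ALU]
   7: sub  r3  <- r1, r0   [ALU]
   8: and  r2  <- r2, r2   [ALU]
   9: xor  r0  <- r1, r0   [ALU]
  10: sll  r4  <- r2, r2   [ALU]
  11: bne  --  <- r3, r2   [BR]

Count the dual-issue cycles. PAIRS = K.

c0: i0 ld.MEM  RAW r1
c1: i1+i2 or.ALU/xor.ALU  pair
c2: i3 st.MEM  no-port MEM/MEM
c3: i4 ld.MEM  no-port MEM/MEM
c4: i5+i6 ld.MEM/and.ALU  pair
c5: i7+i8 sub.ALU/and.ALU  pair
c6: i9+i10 xor.ALU/sll.ALU  pair
c7: i11 bne.BR  tail

PAIRS = 4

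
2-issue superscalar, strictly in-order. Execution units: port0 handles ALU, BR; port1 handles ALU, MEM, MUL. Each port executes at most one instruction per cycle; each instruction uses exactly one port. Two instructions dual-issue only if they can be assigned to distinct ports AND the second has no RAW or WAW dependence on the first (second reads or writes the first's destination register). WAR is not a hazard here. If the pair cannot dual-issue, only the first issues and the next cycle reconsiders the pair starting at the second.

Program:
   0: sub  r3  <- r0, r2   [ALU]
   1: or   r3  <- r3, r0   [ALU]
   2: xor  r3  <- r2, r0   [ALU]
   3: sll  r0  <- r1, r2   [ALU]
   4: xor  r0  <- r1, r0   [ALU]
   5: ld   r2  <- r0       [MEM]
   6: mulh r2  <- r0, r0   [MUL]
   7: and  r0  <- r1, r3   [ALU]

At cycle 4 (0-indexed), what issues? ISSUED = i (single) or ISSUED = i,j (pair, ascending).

ISSUED = 5

c0: i0 sub  RAW+WAW r3
c1: i1 or  WAW r3
c2: i2&i3 xor sll  2-wide
c3: i4 xor  RAW r0
c4: i5 ld  no-port MEM/MUL
c5: i6&i7 mulh and  2-wide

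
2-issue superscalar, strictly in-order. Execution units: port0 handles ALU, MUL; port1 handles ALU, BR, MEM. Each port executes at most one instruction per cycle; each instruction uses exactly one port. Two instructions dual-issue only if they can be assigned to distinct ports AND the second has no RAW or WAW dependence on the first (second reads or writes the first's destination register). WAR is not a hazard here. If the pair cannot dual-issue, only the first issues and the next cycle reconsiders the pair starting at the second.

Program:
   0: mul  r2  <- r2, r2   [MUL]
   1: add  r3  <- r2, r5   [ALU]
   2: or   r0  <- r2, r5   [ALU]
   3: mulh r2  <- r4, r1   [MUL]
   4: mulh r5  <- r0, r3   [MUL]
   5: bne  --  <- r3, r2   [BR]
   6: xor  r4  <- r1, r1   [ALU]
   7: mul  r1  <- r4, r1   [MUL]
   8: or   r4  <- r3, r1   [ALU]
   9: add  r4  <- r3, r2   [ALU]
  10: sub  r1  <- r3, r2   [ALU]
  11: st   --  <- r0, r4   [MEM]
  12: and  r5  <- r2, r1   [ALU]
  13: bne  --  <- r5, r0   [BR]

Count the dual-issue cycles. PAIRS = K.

PAIRS = 4

0. mul.MUL @i0  | RAW r2
1. add.ALU or.ALU @i1+i2  | dual
2. mulh.MUL @i3  | no-port MUL/MUL
3. mulh.MUL bne.BR @i4+i5  | dual
4. xor.ALU @i6  | RAW r4
5. mul.MUL @i7  | RAW r1
6. or.ALU @i8  | WAW r4
7. add.ALU sub.ALU @i9+i10  | dual
8. st.MEM and.ALU @i11+i12  | dual
9. bne.BR @i13  | tail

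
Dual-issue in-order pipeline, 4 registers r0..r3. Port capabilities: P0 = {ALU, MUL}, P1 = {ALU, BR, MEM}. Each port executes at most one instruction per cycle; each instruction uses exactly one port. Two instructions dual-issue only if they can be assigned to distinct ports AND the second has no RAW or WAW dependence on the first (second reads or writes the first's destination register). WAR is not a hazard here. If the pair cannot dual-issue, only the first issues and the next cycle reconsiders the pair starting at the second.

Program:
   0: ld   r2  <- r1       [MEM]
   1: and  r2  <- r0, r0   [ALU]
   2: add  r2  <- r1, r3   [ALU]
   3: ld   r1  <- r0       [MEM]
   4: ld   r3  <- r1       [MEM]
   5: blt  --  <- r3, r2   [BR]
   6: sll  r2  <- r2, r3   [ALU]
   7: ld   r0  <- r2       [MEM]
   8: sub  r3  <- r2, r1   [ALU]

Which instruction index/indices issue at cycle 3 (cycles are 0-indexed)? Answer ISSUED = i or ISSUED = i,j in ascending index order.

t=0 i0:ld.MEM ; WAW r2
t=1 i1:and.ALU ; WAW r2
t=2 i2/i3:add.ALU+ld.MEM ; 2-wide
t=3 i4:ld.MEM ; no-port MEM/BR
t=4 i5/i6:blt.BR+sll.ALU ; 2-wide
t=5 i7/i8:ld.MEM+sub.ALU ; 2-wide

ISSUED = 4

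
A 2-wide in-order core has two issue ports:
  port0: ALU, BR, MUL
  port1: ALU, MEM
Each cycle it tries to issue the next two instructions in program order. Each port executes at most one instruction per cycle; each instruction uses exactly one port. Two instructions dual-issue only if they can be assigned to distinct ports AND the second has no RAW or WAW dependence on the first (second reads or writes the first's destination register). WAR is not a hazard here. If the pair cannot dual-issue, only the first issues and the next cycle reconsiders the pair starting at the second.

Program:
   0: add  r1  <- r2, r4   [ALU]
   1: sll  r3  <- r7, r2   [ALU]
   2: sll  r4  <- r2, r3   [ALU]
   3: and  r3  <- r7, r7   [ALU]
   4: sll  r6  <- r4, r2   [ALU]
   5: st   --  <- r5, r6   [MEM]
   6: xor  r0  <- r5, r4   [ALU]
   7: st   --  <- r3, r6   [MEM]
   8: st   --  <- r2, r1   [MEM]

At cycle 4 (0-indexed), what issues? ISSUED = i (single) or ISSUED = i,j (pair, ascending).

0. add+sll @i0+i1  | dual
1. sll+and @i2+i3  | dual
2. sll @i4  | RAW r6
3. st+xor @i5+i6  | dual
4. st @i7  | no-port MEM/MEM
5. st @i8  | tail

ISSUED = 7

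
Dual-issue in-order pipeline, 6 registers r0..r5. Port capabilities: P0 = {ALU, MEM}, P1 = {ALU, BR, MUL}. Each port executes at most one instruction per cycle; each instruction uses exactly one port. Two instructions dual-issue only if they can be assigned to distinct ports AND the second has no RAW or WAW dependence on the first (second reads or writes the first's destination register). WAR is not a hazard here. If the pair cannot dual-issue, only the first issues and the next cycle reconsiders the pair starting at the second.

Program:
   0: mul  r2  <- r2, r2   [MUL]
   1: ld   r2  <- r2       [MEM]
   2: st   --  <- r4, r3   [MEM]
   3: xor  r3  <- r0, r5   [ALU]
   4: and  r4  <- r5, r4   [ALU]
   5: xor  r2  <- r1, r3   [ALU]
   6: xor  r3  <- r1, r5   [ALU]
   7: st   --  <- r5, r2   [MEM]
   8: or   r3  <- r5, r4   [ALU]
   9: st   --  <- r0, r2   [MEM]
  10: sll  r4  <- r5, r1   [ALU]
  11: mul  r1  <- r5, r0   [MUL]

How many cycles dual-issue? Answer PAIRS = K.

PAIRS = 5

t=0 i0:mul.MUL ; RAW+WAW r2
t=1 i1:ld.MEM ; no-port MEM/MEM
t=2 i2+i3:st.MEM;xor.ALU ; pair
t=3 i4+i5:and.ALU;xor.ALU ; pair
t=4 i6+i7:xor.ALU;st.MEM ; pair
t=5 i8+i9:or.ALU;st.MEM ; pair
t=6 i10+i11:sll.ALU;mul.MUL ; pair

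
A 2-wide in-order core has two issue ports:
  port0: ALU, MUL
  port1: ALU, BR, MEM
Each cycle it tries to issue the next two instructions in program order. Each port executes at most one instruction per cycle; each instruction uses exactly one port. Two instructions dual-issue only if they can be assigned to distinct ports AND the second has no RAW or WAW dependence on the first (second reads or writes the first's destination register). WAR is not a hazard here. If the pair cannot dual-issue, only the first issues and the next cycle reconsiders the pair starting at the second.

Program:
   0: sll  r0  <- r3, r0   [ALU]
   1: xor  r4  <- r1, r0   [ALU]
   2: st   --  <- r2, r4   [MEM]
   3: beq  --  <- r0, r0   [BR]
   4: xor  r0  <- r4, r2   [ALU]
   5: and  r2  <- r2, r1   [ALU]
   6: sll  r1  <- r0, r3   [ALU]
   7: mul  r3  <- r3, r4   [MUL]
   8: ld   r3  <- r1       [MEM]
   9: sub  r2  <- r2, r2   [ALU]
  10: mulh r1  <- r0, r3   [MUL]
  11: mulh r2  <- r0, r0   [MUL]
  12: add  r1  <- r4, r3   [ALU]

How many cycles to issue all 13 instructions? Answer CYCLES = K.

CYCLES = 9

t=0 i0:sll.ALU ; RAW r0
t=1 i1:xor.ALU ; RAW r4
t=2 i2:st.MEM ; no-port MEM/BR
t=3 i3,i4:beq.BR;xor.ALU ; pair
t=4 i5,i6:and.ALU;sll.ALU ; pair
t=5 i7:mul.MUL ; WAW r3
t=6 i8,i9:ld.MEM;sub.ALU ; pair
t=7 i10:mulh.MUL ; no-port MUL/MUL
t=8 i11,i12:mulh.MUL;add.ALU ; pair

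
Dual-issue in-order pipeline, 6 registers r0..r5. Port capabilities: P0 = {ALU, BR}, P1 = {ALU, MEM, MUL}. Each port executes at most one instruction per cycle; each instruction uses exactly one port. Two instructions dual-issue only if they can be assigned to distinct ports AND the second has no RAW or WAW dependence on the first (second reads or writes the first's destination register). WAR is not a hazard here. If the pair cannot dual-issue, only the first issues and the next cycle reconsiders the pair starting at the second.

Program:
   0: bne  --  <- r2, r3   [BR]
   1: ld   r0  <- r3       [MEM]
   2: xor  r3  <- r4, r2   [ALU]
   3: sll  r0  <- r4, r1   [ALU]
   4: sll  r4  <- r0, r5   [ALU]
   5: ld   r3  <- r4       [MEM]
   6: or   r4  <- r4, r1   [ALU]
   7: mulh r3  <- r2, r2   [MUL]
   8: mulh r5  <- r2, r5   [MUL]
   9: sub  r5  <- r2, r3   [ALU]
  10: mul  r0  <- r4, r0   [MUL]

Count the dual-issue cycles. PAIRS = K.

c0: i0/i1 bne;ld  pair
c1: i2/i3 xor;sll  pair
c2: i4 sll  RAW r4
c3: i5/i6 ld;or  pair
c4: i7 mulh  no-port MUL/MUL
c5: i8 mulh  WAW r5
c6: i9/i10 sub;mul  pair

PAIRS = 4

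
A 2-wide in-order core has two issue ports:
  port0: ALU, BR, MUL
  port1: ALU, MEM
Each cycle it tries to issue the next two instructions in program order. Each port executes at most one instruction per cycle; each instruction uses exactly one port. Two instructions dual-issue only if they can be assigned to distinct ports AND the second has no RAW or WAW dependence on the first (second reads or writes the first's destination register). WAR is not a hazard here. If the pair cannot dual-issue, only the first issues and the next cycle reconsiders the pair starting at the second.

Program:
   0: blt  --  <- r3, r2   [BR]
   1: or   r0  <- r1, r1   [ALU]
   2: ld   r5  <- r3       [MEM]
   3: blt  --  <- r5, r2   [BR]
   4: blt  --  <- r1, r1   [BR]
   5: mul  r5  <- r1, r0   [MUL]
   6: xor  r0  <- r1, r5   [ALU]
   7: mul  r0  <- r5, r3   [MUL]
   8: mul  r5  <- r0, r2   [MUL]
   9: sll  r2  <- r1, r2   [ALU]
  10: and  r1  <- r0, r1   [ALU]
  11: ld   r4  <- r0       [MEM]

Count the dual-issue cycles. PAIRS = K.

0. blt+or @i0&i1  | 2-wide
1. ld @i2  | RAW r5
2. blt @i3  | no-port BR/BR
3. blt @i4  | no-port BR/MUL
4. mul @i5  | RAW r5
5. xor @i6  | WAW r0
6. mul @i7  | no-port MUL/MUL
7. mul+sll @i8&i9  | 2-wide
8. and+ld @i10&i11  | 2-wide

PAIRS = 3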